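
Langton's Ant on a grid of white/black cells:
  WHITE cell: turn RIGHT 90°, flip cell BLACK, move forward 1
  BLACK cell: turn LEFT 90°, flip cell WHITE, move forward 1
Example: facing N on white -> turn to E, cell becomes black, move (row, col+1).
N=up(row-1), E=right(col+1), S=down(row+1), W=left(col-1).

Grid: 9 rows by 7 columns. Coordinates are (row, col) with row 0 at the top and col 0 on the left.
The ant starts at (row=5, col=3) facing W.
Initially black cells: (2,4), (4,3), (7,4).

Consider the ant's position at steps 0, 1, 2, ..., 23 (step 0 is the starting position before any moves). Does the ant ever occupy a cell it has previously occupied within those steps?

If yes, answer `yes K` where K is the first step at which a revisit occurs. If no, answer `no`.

Answer: yes 5

Derivation:
Step 1: on WHITE (5,3): turn R to N, flip to black, move to (4,3). |black|=4 — new cell
Step 2: on BLACK (4,3): turn L to W, flip to white, move to (4,2). |black|=3 — new cell
Step 3: on WHITE (4,2): turn R to N, flip to black, move to (3,2). |black|=4 — new cell
Step 4: on WHITE (3,2): turn R to E, flip to black, move to (3,3). |black|=5 — new cell
Step 5: on WHITE (3,3): turn R to S, flip to black, move to (4,3). |black|=6 — REVISIT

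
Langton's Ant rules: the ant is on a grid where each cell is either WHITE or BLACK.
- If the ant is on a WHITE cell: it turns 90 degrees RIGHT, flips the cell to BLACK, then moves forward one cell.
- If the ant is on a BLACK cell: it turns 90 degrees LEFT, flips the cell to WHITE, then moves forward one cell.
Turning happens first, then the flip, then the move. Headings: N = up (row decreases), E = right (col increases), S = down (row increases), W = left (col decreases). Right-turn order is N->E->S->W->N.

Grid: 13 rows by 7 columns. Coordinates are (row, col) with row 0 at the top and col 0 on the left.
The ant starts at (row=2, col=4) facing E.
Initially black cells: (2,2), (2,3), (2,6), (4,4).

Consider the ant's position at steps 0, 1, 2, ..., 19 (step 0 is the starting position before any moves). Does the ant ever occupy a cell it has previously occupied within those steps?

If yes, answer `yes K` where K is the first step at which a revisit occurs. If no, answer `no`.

Step 1: on WHITE (2,4): turn R to S, flip to black, move to (3,4). |black|=5 — new cell
Step 2: on WHITE (3,4): turn R to W, flip to black, move to (3,3). |black|=6 — new cell
Step 3: on WHITE (3,3): turn R to N, flip to black, move to (2,3). |black|=7 — new cell
Step 4: on BLACK (2,3): turn L to W, flip to white, move to (2,2). |black|=6 — new cell
Step 5: on BLACK (2,2): turn L to S, flip to white, move to (3,2). |black|=5 — new cell
Step 6: on WHITE (3,2): turn R to W, flip to black, move to (3,1). |black|=6 — new cell
Step 7: on WHITE (3,1): turn R to N, flip to black, move to (2,1). |black|=7 — new cell
Step 8: on WHITE (2,1): turn R to E, flip to black, move to (2,2). |black|=8 — REVISIT

Answer: yes 8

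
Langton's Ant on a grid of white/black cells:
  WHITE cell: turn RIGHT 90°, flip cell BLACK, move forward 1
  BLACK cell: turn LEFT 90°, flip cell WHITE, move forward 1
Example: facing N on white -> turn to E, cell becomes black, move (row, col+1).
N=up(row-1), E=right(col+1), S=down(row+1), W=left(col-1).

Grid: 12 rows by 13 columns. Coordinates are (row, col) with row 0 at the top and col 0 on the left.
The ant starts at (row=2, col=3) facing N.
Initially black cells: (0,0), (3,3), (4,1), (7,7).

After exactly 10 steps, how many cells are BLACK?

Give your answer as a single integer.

Answer: 10

Derivation:
Step 1: on WHITE (2,3): turn R to E, flip to black, move to (2,4). |black|=5
Step 2: on WHITE (2,4): turn R to S, flip to black, move to (3,4). |black|=6
Step 3: on WHITE (3,4): turn R to W, flip to black, move to (3,3). |black|=7
Step 4: on BLACK (3,3): turn L to S, flip to white, move to (4,3). |black|=6
Step 5: on WHITE (4,3): turn R to W, flip to black, move to (4,2). |black|=7
Step 6: on WHITE (4,2): turn R to N, flip to black, move to (3,2). |black|=8
Step 7: on WHITE (3,2): turn R to E, flip to black, move to (3,3). |black|=9
Step 8: on WHITE (3,3): turn R to S, flip to black, move to (4,3). |black|=10
Step 9: on BLACK (4,3): turn L to E, flip to white, move to (4,4). |black|=9
Step 10: on WHITE (4,4): turn R to S, flip to black, move to (5,4). |black|=10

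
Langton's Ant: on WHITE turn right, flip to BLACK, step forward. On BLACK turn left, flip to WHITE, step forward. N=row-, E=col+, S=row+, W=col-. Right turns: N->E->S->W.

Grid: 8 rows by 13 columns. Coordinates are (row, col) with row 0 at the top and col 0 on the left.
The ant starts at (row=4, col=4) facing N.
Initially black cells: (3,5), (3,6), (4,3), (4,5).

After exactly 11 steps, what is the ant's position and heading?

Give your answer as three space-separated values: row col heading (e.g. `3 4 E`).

Answer: 5 4 W

Derivation:
Step 1: on WHITE (4,4): turn R to E, flip to black, move to (4,5). |black|=5
Step 2: on BLACK (4,5): turn L to N, flip to white, move to (3,5). |black|=4
Step 3: on BLACK (3,5): turn L to W, flip to white, move to (3,4). |black|=3
Step 4: on WHITE (3,4): turn R to N, flip to black, move to (2,4). |black|=4
Step 5: on WHITE (2,4): turn R to E, flip to black, move to (2,5). |black|=5
Step 6: on WHITE (2,5): turn R to S, flip to black, move to (3,5). |black|=6
Step 7: on WHITE (3,5): turn R to W, flip to black, move to (3,4). |black|=7
Step 8: on BLACK (3,4): turn L to S, flip to white, move to (4,4). |black|=6
Step 9: on BLACK (4,4): turn L to E, flip to white, move to (4,5). |black|=5
Step 10: on WHITE (4,5): turn R to S, flip to black, move to (5,5). |black|=6
Step 11: on WHITE (5,5): turn R to W, flip to black, move to (5,4). |black|=7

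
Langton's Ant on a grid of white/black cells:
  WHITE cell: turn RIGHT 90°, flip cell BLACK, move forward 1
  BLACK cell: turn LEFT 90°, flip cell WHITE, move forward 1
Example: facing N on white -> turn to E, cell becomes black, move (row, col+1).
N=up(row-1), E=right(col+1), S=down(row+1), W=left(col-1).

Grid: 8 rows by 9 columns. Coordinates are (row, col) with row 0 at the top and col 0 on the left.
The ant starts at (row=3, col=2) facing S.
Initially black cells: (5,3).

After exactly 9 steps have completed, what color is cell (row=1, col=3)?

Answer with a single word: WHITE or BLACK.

Answer: WHITE

Derivation:
Step 1: on WHITE (3,2): turn R to W, flip to black, move to (3,1). |black|=2
Step 2: on WHITE (3,1): turn R to N, flip to black, move to (2,1). |black|=3
Step 3: on WHITE (2,1): turn R to E, flip to black, move to (2,2). |black|=4
Step 4: on WHITE (2,2): turn R to S, flip to black, move to (3,2). |black|=5
Step 5: on BLACK (3,2): turn L to E, flip to white, move to (3,3). |black|=4
Step 6: on WHITE (3,3): turn R to S, flip to black, move to (4,3). |black|=5
Step 7: on WHITE (4,3): turn R to W, flip to black, move to (4,2). |black|=6
Step 8: on WHITE (4,2): turn R to N, flip to black, move to (3,2). |black|=7
Step 9: on WHITE (3,2): turn R to E, flip to black, move to (3,3). |black|=8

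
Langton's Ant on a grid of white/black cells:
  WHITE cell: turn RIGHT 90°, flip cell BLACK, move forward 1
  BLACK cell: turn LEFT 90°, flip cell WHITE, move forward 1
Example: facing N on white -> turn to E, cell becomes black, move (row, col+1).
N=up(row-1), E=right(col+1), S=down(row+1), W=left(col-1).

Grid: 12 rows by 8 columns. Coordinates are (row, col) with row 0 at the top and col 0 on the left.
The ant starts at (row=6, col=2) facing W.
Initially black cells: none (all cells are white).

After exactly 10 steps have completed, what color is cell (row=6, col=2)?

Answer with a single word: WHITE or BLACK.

Answer: BLACK

Derivation:
Step 1: on WHITE (6,2): turn R to N, flip to black, move to (5,2). |black|=1
Step 2: on WHITE (5,2): turn R to E, flip to black, move to (5,3). |black|=2
Step 3: on WHITE (5,3): turn R to S, flip to black, move to (6,3). |black|=3
Step 4: on WHITE (6,3): turn R to W, flip to black, move to (6,2). |black|=4
Step 5: on BLACK (6,2): turn L to S, flip to white, move to (7,2). |black|=3
Step 6: on WHITE (7,2): turn R to W, flip to black, move to (7,1). |black|=4
Step 7: on WHITE (7,1): turn R to N, flip to black, move to (6,1). |black|=5
Step 8: on WHITE (6,1): turn R to E, flip to black, move to (6,2). |black|=6
Step 9: on WHITE (6,2): turn R to S, flip to black, move to (7,2). |black|=7
Step 10: on BLACK (7,2): turn L to E, flip to white, move to (7,3). |black|=6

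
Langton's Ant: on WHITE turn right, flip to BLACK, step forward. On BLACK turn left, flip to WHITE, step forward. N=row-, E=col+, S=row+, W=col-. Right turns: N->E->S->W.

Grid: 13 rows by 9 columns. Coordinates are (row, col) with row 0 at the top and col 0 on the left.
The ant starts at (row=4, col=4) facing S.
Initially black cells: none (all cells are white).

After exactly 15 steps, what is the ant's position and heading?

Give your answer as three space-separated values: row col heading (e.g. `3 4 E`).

Answer: 3 4 W

Derivation:
Step 1: on WHITE (4,4): turn R to W, flip to black, move to (4,3). |black|=1
Step 2: on WHITE (4,3): turn R to N, flip to black, move to (3,3). |black|=2
Step 3: on WHITE (3,3): turn R to E, flip to black, move to (3,4). |black|=3
Step 4: on WHITE (3,4): turn R to S, flip to black, move to (4,4). |black|=4
Step 5: on BLACK (4,4): turn L to E, flip to white, move to (4,5). |black|=3
Step 6: on WHITE (4,5): turn R to S, flip to black, move to (5,5). |black|=4
Step 7: on WHITE (5,5): turn R to W, flip to black, move to (5,4). |black|=5
Step 8: on WHITE (5,4): turn R to N, flip to black, move to (4,4). |black|=6
Step 9: on WHITE (4,4): turn R to E, flip to black, move to (4,5). |black|=7
Step 10: on BLACK (4,5): turn L to N, flip to white, move to (3,5). |black|=6
Step 11: on WHITE (3,5): turn R to E, flip to black, move to (3,6). |black|=7
Step 12: on WHITE (3,6): turn R to S, flip to black, move to (4,6). |black|=8
Step 13: on WHITE (4,6): turn R to W, flip to black, move to (4,5). |black|=9
Step 14: on WHITE (4,5): turn R to N, flip to black, move to (3,5). |black|=10
Step 15: on BLACK (3,5): turn L to W, flip to white, move to (3,4). |black|=9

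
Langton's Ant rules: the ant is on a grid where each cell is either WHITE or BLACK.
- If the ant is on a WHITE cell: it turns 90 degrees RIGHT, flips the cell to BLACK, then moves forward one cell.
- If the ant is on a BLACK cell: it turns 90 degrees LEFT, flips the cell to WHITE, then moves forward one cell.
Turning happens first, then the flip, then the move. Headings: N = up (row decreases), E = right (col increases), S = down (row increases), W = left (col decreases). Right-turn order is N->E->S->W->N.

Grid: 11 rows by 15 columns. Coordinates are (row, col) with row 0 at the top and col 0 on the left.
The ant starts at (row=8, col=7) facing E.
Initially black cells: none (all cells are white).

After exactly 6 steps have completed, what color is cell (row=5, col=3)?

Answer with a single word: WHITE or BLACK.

Answer: WHITE

Derivation:
Step 1: on WHITE (8,7): turn R to S, flip to black, move to (9,7). |black|=1
Step 2: on WHITE (9,7): turn R to W, flip to black, move to (9,6). |black|=2
Step 3: on WHITE (9,6): turn R to N, flip to black, move to (8,6). |black|=3
Step 4: on WHITE (8,6): turn R to E, flip to black, move to (8,7). |black|=4
Step 5: on BLACK (8,7): turn L to N, flip to white, move to (7,7). |black|=3
Step 6: on WHITE (7,7): turn R to E, flip to black, move to (7,8). |black|=4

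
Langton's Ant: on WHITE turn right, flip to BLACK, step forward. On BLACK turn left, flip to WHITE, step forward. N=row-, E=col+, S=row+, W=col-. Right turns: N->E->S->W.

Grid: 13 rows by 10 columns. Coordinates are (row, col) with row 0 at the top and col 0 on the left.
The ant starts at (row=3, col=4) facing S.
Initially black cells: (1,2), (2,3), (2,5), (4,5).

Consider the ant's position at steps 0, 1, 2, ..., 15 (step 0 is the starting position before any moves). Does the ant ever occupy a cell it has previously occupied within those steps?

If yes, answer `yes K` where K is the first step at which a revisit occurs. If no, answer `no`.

Step 1: on WHITE (3,4): turn R to W, flip to black, move to (3,3). |black|=5 — new cell
Step 2: on WHITE (3,3): turn R to N, flip to black, move to (2,3). |black|=6 — new cell
Step 3: on BLACK (2,3): turn L to W, flip to white, move to (2,2). |black|=5 — new cell
Step 4: on WHITE (2,2): turn R to N, flip to black, move to (1,2). |black|=6 — new cell
Step 5: on BLACK (1,2): turn L to W, flip to white, move to (1,1). |black|=5 — new cell
Step 6: on WHITE (1,1): turn R to N, flip to black, move to (0,1). |black|=6 — new cell
Step 7: on WHITE (0,1): turn R to E, flip to black, move to (0,2). |black|=7 — new cell
Step 8: on WHITE (0,2): turn R to S, flip to black, move to (1,2). |black|=8 — REVISIT

Answer: yes 8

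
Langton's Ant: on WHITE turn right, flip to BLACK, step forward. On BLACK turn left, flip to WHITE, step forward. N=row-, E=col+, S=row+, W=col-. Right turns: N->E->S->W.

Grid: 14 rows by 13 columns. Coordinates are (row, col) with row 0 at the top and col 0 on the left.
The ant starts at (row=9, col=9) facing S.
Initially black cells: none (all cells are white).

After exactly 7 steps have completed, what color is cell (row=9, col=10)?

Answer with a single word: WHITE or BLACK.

Answer: BLACK

Derivation:
Step 1: on WHITE (9,9): turn R to W, flip to black, move to (9,8). |black|=1
Step 2: on WHITE (9,8): turn R to N, flip to black, move to (8,8). |black|=2
Step 3: on WHITE (8,8): turn R to E, flip to black, move to (8,9). |black|=3
Step 4: on WHITE (8,9): turn R to S, flip to black, move to (9,9). |black|=4
Step 5: on BLACK (9,9): turn L to E, flip to white, move to (9,10). |black|=3
Step 6: on WHITE (9,10): turn R to S, flip to black, move to (10,10). |black|=4
Step 7: on WHITE (10,10): turn R to W, flip to black, move to (10,9). |black|=5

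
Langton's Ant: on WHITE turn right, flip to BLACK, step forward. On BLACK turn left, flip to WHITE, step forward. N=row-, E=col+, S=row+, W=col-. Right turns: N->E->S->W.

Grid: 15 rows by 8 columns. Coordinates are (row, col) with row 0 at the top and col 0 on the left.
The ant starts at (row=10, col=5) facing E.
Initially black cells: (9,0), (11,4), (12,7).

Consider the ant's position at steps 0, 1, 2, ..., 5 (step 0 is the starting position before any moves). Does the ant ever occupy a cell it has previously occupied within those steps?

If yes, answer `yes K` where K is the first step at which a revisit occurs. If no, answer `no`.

Step 1: on WHITE (10,5): turn R to S, flip to black, move to (11,5). |black|=4 — new cell
Step 2: on WHITE (11,5): turn R to W, flip to black, move to (11,4). |black|=5 — new cell
Step 3: on BLACK (11,4): turn L to S, flip to white, move to (12,4). |black|=4 — new cell
Step 4: on WHITE (12,4): turn R to W, flip to black, move to (12,3). |black|=5 — new cell
Step 5: on WHITE (12,3): turn R to N, flip to black, move to (11,3). |black|=6 — new cell
No revisit within 5 steps.

Answer: no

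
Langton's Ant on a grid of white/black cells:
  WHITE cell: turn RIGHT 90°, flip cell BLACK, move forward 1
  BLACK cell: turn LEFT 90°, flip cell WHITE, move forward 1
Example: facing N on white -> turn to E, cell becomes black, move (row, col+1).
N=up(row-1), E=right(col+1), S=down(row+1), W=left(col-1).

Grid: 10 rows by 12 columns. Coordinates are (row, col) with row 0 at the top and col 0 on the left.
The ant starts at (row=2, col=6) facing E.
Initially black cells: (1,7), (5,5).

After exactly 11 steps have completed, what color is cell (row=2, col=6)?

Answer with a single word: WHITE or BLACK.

Step 1: on WHITE (2,6): turn R to S, flip to black, move to (3,6). |black|=3
Step 2: on WHITE (3,6): turn R to W, flip to black, move to (3,5). |black|=4
Step 3: on WHITE (3,5): turn R to N, flip to black, move to (2,5). |black|=5
Step 4: on WHITE (2,5): turn R to E, flip to black, move to (2,6). |black|=6
Step 5: on BLACK (2,6): turn L to N, flip to white, move to (1,6). |black|=5
Step 6: on WHITE (1,6): turn R to E, flip to black, move to (1,7). |black|=6
Step 7: on BLACK (1,7): turn L to N, flip to white, move to (0,7). |black|=5
Step 8: on WHITE (0,7): turn R to E, flip to black, move to (0,8). |black|=6
Step 9: on WHITE (0,8): turn R to S, flip to black, move to (1,8). |black|=7
Step 10: on WHITE (1,8): turn R to W, flip to black, move to (1,7). |black|=8
Step 11: on WHITE (1,7): turn R to N, flip to black, move to (0,7). |black|=9

Answer: WHITE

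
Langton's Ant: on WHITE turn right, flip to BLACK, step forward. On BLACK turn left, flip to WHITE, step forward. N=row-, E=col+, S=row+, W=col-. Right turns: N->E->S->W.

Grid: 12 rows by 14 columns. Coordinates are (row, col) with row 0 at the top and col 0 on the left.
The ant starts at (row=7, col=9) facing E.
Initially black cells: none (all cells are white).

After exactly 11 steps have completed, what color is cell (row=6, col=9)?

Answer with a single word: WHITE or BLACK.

Answer: WHITE

Derivation:
Step 1: on WHITE (7,9): turn R to S, flip to black, move to (8,9). |black|=1
Step 2: on WHITE (8,9): turn R to W, flip to black, move to (8,8). |black|=2
Step 3: on WHITE (8,8): turn R to N, flip to black, move to (7,8). |black|=3
Step 4: on WHITE (7,8): turn R to E, flip to black, move to (7,9). |black|=4
Step 5: on BLACK (7,9): turn L to N, flip to white, move to (6,9). |black|=3
Step 6: on WHITE (6,9): turn R to E, flip to black, move to (6,10). |black|=4
Step 7: on WHITE (6,10): turn R to S, flip to black, move to (7,10). |black|=5
Step 8: on WHITE (7,10): turn R to W, flip to black, move to (7,9). |black|=6
Step 9: on WHITE (7,9): turn R to N, flip to black, move to (6,9). |black|=7
Step 10: on BLACK (6,9): turn L to W, flip to white, move to (6,8). |black|=6
Step 11: on WHITE (6,8): turn R to N, flip to black, move to (5,8). |black|=7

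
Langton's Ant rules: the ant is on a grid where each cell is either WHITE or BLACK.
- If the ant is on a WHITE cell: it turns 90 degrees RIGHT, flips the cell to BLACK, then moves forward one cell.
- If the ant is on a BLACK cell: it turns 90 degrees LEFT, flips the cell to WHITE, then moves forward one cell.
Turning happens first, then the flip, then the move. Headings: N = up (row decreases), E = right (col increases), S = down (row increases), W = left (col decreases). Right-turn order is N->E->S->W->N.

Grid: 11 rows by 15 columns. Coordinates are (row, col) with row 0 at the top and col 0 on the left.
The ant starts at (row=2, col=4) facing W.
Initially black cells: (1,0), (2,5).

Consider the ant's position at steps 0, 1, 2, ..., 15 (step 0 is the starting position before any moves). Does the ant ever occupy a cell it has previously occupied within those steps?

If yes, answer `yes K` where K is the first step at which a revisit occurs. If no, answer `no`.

Step 1: on WHITE (2,4): turn R to N, flip to black, move to (1,4). |black|=3 — new cell
Step 2: on WHITE (1,4): turn R to E, flip to black, move to (1,5). |black|=4 — new cell
Step 3: on WHITE (1,5): turn R to S, flip to black, move to (2,5). |black|=5 — new cell
Step 4: on BLACK (2,5): turn L to E, flip to white, move to (2,6). |black|=4 — new cell
Step 5: on WHITE (2,6): turn R to S, flip to black, move to (3,6). |black|=5 — new cell
Step 6: on WHITE (3,6): turn R to W, flip to black, move to (3,5). |black|=6 — new cell
Step 7: on WHITE (3,5): turn R to N, flip to black, move to (2,5). |black|=7 — REVISIT

Answer: yes 7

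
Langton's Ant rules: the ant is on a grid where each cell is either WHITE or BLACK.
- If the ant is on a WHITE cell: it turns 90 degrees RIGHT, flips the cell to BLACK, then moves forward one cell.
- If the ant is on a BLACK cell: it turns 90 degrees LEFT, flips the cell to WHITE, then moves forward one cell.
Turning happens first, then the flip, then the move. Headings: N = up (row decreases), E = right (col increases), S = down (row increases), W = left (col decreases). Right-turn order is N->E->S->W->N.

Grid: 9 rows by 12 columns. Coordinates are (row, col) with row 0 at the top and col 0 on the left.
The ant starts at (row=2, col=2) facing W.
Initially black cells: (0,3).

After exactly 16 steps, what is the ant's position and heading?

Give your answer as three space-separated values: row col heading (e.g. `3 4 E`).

Step 1: on WHITE (2,2): turn R to N, flip to black, move to (1,2). |black|=2
Step 2: on WHITE (1,2): turn R to E, flip to black, move to (1,3). |black|=3
Step 3: on WHITE (1,3): turn R to S, flip to black, move to (2,3). |black|=4
Step 4: on WHITE (2,3): turn R to W, flip to black, move to (2,2). |black|=5
Step 5: on BLACK (2,2): turn L to S, flip to white, move to (3,2). |black|=4
Step 6: on WHITE (3,2): turn R to W, flip to black, move to (3,1). |black|=5
Step 7: on WHITE (3,1): turn R to N, flip to black, move to (2,1). |black|=6
Step 8: on WHITE (2,1): turn R to E, flip to black, move to (2,2). |black|=7
Step 9: on WHITE (2,2): turn R to S, flip to black, move to (3,2). |black|=8
Step 10: on BLACK (3,2): turn L to E, flip to white, move to (3,3). |black|=7
Step 11: on WHITE (3,3): turn R to S, flip to black, move to (4,3). |black|=8
Step 12: on WHITE (4,3): turn R to W, flip to black, move to (4,2). |black|=9
Step 13: on WHITE (4,2): turn R to N, flip to black, move to (3,2). |black|=10
Step 14: on WHITE (3,2): turn R to E, flip to black, move to (3,3). |black|=11
Step 15: on BLACK (3,3): turn L to N, flip to white, move to (2,3). |black|=10
Step 16: on BLACK (2,3): turn L to W, flip to white, move to (2,2). |black|=9

Answer: 2 2 W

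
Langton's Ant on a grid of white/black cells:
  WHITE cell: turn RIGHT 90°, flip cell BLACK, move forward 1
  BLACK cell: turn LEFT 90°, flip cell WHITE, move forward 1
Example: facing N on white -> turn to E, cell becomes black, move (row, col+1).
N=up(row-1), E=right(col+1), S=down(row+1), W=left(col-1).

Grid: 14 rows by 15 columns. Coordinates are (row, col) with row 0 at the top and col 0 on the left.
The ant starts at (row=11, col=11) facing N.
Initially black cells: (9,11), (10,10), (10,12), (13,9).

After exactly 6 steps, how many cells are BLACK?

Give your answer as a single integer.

Step 1: on WHITE (11,11): turn R to E, flip to black, move to (11,12). |black|=5
Step 2: on WHITE (11,12): turn R to S, flip to black, move to (12,12). |black|=6
Step 3: on WHITE (12,12): turn R to W, flip to black, move to (12,11). |black|=7
Step 4: on WHITE (12,11): turn R to N, flip to black, move to (11,11). |black|=8
Step 5: on BLACK (11,11): turn L to W, flip to white, move to (11,10). |black|=7
Step 6: on WHITE (11,10): turn R to N, flip to black, move to (10,10). |black|=8

Answer: 8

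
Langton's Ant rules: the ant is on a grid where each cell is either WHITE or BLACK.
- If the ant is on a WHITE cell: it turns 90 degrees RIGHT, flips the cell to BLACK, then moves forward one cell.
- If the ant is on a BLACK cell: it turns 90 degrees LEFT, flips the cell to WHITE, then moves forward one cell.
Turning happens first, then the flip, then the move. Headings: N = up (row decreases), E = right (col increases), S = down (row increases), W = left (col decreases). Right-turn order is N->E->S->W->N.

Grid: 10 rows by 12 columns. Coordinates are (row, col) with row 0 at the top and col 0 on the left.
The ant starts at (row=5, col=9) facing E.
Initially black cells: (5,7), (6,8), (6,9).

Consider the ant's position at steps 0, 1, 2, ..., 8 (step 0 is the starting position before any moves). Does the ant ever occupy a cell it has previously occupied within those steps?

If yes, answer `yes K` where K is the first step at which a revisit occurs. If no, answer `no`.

Answer: yes 5

Derivation:
Step 1: on WHITE (5,9): turn R to S, flip to black, move to (6,9). |black|=4 — new cell
Step 2: on BLACK (6,9): turn L to E, flip to white, move to (6,10). |black|=3 — new cell
Step 3: on WHITE (6,10): turn R to S, flip to black, move to (7,10). |black|=4 — new cell
Step 4: on WHITE (7,10): turn R to W, flip to black, move to (7,9). |black|=5 — new cell
Step 5: on WHITE (7,9): turn R to N, flip to black, move to (6,9). |black|=6 — REVISIT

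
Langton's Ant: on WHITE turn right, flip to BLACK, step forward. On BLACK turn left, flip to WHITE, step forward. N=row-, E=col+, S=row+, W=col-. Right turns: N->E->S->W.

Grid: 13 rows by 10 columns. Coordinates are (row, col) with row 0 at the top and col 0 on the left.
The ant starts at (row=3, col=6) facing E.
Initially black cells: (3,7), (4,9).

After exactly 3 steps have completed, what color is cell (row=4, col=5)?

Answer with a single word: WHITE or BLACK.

Step 1: on WHITE (3,6): turn R to S, flip to black, move to (4,6). |black|=3
Step 2: on WHITE (4,6): turn R to W, flip to black, move to (4,5). |black|=4
Step 3: on WHITE (4,5): turn R to N, flip to black, move to (3,5). |black|=5

Answer: BLACK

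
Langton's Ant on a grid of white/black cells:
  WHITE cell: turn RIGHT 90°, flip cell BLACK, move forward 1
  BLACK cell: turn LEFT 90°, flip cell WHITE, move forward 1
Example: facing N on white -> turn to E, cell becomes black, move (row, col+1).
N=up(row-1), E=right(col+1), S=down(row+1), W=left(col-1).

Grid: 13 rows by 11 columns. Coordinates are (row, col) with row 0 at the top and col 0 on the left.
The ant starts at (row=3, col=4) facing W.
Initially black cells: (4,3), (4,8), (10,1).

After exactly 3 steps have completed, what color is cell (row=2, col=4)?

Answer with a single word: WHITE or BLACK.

Answer: BLACK

Derivation:
Step 1: on WHITE (3,4): turn R to N, flip to black, move to (2,4). |black|=4
Step 2: on WHITE (2,4): turn R to E, flip to black, move to (2,5). |black|=5
Step 3: on WHITE (2,5): turn R to S, flip to black, move to (3,5). |black|=6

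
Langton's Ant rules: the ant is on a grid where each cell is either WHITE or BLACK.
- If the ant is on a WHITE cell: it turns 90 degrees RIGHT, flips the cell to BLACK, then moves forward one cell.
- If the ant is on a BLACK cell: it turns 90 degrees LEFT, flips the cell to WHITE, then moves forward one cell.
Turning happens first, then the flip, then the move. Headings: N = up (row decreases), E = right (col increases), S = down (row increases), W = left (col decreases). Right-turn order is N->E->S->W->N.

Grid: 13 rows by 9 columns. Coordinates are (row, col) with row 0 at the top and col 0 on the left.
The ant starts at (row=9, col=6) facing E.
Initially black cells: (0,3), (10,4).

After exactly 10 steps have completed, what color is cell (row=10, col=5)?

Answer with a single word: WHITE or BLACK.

Step 1: on WHITE (9,6): turn R to S, flip to black, move to (10,6). |black|=3
Step 2: on WHITE (10,6): turn R to W, flip to black, move to (10,5). |black|=4
Step 3: on WHITE (10,5): turn R to N, flip to black, move to (9,5). |black|=5
Step 4: on WHITE (9,5): turn R to E, flip to black, move to (9,6). |black|=6
Step 5: on BLACK (9,6): turn L to N, flip to white, move to (8,6). |black|=5
Step 6: on WHITE (8,6): turn R to E, flip to black, move to (8,7). |black|=6
Step 7: on WHITE (8,7): turn R to S, flip to black, move to (9,7). |black|=7
Step 8: on WHITE (9,7): turn R to W, flip to black, move to (9,6). |black|=8
Step 9: on WHITE (9,6): turn R to N, flip to black, move to (8,6). |black|=9
Step 10: on BLACK (8,6): turn L to W, flip to white, move to (8,5). |black|=8

Answer: BLACK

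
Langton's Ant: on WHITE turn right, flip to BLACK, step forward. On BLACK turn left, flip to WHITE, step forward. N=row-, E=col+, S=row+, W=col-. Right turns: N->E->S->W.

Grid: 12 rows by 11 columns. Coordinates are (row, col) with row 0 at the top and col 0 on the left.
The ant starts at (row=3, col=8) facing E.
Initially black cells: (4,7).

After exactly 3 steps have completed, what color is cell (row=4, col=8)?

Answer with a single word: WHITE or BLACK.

Step 1: on WHITE (3,8): turn R to S, flip to black, move to (4,8). |black|=2
Step 2: on WHITE (4,8): turn R to W, flip to black, move to (4,7). |black|=3
Step 3: on BLACK (4,7): turn L to S, flip to white, move to (5,7). |black|=2

Answer: BLACK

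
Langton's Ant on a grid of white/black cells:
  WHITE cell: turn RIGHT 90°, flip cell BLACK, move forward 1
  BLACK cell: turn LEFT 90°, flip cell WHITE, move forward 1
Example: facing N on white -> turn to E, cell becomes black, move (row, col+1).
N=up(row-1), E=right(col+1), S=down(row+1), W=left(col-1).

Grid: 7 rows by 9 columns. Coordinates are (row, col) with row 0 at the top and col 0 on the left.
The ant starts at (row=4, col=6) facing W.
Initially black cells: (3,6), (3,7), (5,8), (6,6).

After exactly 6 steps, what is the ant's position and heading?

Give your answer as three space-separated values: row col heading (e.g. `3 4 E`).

Answer: 3 5 W

Derivation:
Step 1: on WHITE (4,6): turn R to N, flip to black, move to (3,6). |black|=5
Step 2: on BLACK (3,6): turn L to W, flip to white, move to (3,5). |black|=4
Step 3: on WHITE (3,5): turn R to N, flip to black, move to (2,5). |black|=5
Step 4: on WHITE (2,5): turn R to E, flip to black, move to (2,6). |black|=6
Step 5: on WHITE (2,6): turn R to S, flip to black, move to (3,6). |black|=7
Step 6: on WHITE (3,6): turn R to W, flip to black, move to (3,5). |black|=8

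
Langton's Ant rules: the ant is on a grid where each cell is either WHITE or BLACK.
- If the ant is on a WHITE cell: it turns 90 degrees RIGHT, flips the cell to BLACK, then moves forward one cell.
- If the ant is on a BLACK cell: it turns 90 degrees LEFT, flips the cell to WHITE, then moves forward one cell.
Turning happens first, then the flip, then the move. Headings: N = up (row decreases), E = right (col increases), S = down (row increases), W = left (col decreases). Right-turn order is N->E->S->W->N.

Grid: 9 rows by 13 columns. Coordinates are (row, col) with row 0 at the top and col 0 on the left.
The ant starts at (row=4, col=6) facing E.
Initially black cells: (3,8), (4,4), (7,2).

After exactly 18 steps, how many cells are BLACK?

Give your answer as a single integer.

Answer: 9

Derivation:
Step 1: on WHITE (4,6): turn R to S, flip to black, move to (5,6). |black|=4
Step 2: on WHITE (5,6): turn R to W, flip to black, move to (5,5). |black|=5
Step 3: on WHITE (5,5): turn R to N, flip to black, move to (4,5). |black|=6
Step 4: on WHITE (4,5): turn R to E, flip to black, move to (4,6). |black|=7
Step 5: on BLACK (4,6): turn L to N, flip to white, move to (3,6). |black|=6
Step 6: on WHITE (3,6): turn R to E, flip to black, move to (3,7). |black|=7
Step 7: on WHITE (3,7): turn R to S, flip to black, move to (4,7). |black|=8
Step 8: on WHITE (4,7): turn R to W, flip to black, move to (4,6). |black|=9
Step 9: on WHITE (4,6): turn R to N, flip to black, move to (3,6). |black|=10
Step 10: on BLACK (3,6): turn L to W, flip to white, move to (3,5). |black|=9
Step 11: on WHITE (3,5): turn R to N, flip to black, move to (2,5). |black|=10
Step 12: on WHITE (2,5): turn R to E, flip to black, move to (2,6). |black|=11
Step 13: on WHITE (2,6): turn R to S, flip to black, move to (3,6). |black|=12
Step 14: on WHITE (3,6): turn R to W, flip to black, move to (3,5). |black|=13
Step 15: on BLACK (3,5): turn L to S, flip to white, move to (4,5). |black|=12
Step 16: on BLACK (4,5): turn L to E, flip to white, move to (4,6). |black|=11
Step 17: on BLACK (4,6): turn L to N, flip to white, move to (3,6). |black|=10
Step 18: on BLACK (3,6): turn L to W, flip to white, move to (3,5). |black|=9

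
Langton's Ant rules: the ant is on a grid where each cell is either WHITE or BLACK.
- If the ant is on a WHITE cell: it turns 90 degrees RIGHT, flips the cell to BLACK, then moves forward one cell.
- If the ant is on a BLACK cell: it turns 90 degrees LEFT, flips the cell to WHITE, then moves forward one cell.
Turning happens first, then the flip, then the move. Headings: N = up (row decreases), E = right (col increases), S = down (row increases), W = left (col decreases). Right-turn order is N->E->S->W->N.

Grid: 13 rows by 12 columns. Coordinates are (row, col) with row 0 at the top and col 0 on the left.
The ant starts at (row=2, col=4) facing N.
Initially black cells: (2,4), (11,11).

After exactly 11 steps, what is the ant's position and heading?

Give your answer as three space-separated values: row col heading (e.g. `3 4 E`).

Step 1: on BLACK (2,4): turn L to W, flip to white, move to (2,3). |black|=1
Step 2: on WHITE (2,3): turn R to N, flip to black, move to (1,3). |black|=2
Step 3: on WHITE (1,3): turn R to E, flip to black, move to (1,4). |black|=3
Step 4: on WHITE (1,4): turn R to S, flip to black, move to (2,4). |black|=4
Step 5: on WHITE (2,4): turn R to W, flip to black, move to (2,3). |black|=5
Step 6: on BLACK (2,3): turn L to S, flip to white, move to (3,3). |black|=4
Step 7: on WHITE (3,3): turn R to W, flip to black, move to (3,2). |black|=5
Step 8: on WHITE (3,2): turn R to N, flip to black, move to (2,2). |black|=6
Step 9: on WHITE (2,2): turn R to E, flip to black, move to (2,3). |black|=7
Step 10: on WHITE (2,3): turn R to S, flip to black, move to (3,3). |black|=8
Step 11: on BLACK (3,3): turn L to E, flip to white, move to (3,4). |black|=7

Answer: 3 4 E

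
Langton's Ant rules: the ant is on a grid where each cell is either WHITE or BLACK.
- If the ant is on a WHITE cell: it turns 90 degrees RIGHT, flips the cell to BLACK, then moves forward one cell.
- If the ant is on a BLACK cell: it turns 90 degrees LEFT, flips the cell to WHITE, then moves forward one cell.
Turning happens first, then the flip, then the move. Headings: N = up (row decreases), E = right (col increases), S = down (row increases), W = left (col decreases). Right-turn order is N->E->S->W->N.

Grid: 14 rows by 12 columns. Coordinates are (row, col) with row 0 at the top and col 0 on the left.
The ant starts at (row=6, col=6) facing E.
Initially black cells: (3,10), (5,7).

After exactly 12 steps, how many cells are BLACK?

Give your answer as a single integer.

Answer: 8

Derivation:
Step 1: on WHITE (6,6): turn R to S, flip to black, move to (7,6). |black|=3
Step 2: on WHITE (7,6): turn R to W, flip to black, move to (7,5). |black|=4
Step 3: on WHITE (7,5): turn R to N, flip to black, move to (6,5). |black|=5
Step 4: on WHITE (6,5): turn R to E, flip to black, move to (6,6). |black|=6
Step 5: on BLACK (6,6): turn L to N, flip to white, move to (5,6). |black|=5
Step 6: on WHITE (5,6): turn R to E, flip to black, move to (5,7). |black|=6
Step 7: on BLACK (5,7): turn L to N, flip to white, move to (4,7). |black|=5
Step 8: on WHITE (4,7): turn R to E, flip to black, move to (4,8). |black|=6
Step 9: on WHITE (4,8): turn R to S, flip to black, move to (5,8). |black|=7
Step 10: on WHITE (5,8): turn R to W, flip to black, move to (5,7). |black|=8
Step 11: on WHITE (5,7): turn R to N, flip to black, move to (4,7). |black|=9
Step 12: on BLACK (4,7): turn L to W, flip to white, move to (4,6). |black|=8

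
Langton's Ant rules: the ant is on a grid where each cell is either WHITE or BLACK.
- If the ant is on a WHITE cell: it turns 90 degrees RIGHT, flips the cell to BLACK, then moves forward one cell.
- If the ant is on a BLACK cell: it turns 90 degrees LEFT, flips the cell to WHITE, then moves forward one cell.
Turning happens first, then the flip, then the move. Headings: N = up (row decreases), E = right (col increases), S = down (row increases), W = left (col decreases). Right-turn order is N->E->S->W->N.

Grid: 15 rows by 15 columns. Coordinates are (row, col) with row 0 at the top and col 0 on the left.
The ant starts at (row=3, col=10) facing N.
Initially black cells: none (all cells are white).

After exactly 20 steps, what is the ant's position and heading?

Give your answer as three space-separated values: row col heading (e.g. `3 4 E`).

Step 1: on WHITE (3,10): turn R to E, flip to black, move to (3,11). |black|=1
Step 2: on WHITE (3,11): turn R to S, flip to black, move to (4,11). |black|=2
Step 3: on WHITE (4,11): turn R to W, flip to black, move to (4,10). |black|=3
Step 4: on WHITE (4,10): turn R to N, flip to black, move to (3,10). |black|=4
Step 5: on BLACK (3,10): turn L to W, flip to white, move to (3,9). |black|=3
Step 6: on WHITE (3,9): turn R to N, flip to black, move to (2,9). |black|=4
Step 7: on WHITE (2,9): turn R to E, flip to black, move to (2,10). |black|=5
Step 8: on WHITE (2,10): turn R to S, flip to black, move to (3,10). |black|=6
Step 9: on WHITE (3,10): turn R to W, flip to black, move to (3,9). |black|=7
Step 10: on BLACK (3,9): turn L to S, flip to white, move to (4,9). |black|=6
Step 11: on WHITE (4,9): turn R to W, flip to black, move to (4,8). |black|=7
Step 12: on WHITE (4,8): turn R to N, flip to black, move to (3,8). |black|=8
Step 13: on WHITE (3,8): turn R to E, flip to black, move to (3,9). |black|=9
Step 14: on WHITE (3,9): turn R to S, flip to black, move to (4,9). |black|=10
Step 15: on BLACK (4,9): turn L to E, flip to white, move to (4,10). |black|=9
Step 16: on BLACK (4,10): turn L to N, flip to white, move to (3,10). |black|=8
Step 17: on BLACK (3,10): turn L to W, flip to white, move to (3,9). |black|=7
Step 18: on BLACK (3,9): turn L to S, flip to white, move to (4,9). |black|=6
Step 19: on WHITE (4,9): turn R to W, flip to black, move to (4,8). |black|=7
Step 20: on BLACK (4,8): turn L to S, flip to white, move to (5,8). |black|=6

Answer: 5 8 S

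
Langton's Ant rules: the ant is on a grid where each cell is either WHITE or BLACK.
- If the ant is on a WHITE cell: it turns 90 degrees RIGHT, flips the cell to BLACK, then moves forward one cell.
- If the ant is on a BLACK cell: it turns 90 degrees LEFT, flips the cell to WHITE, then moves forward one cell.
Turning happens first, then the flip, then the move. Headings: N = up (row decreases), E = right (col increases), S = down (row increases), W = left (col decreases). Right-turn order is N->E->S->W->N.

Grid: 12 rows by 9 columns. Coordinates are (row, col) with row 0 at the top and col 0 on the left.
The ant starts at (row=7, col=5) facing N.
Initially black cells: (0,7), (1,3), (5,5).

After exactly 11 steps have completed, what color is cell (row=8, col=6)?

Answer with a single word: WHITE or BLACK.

Answer: BLACK

Derivation:
Step 1: on WHITE (7,5): turn R to E, flip to black, move to (7,6). |black|=4
Step 2: on WHITE (7,6): turn R to S, flip to black, move to (8,6). |black|=5
Step 3: on WHITE (8,6): turn R to W, flip to black, move to (8,5). |black|=6
Step 4: on WHITE (8,5): turn R to N, flip to black, move to (7,5). |black|=7
Step 5: on BLACK (7,5): turn L to W, flip to white, move to (7,4). |black|=6
Step 6: on WHITE (7,4): turn R to N, flip to black, move to (6,4). |black|=7
Step 7: on WHITE (6,4): turn R to E, flip to black, move to (6,5). |black|=8
Step 8: on WHITE (6,5): turn R to S, flip to black, move to (7,5). |black|=9
Step 9: on WHITE (7,5): turn R to W, flip to black, move to (7,4). |black|=10
Step 10: on BLACK (7,4): turn L to S, flip to white, move to (8,4). |black|=9
Step 11: on WHITE (8,4): turn R to W, flip to black, move to (8,3). |black|=10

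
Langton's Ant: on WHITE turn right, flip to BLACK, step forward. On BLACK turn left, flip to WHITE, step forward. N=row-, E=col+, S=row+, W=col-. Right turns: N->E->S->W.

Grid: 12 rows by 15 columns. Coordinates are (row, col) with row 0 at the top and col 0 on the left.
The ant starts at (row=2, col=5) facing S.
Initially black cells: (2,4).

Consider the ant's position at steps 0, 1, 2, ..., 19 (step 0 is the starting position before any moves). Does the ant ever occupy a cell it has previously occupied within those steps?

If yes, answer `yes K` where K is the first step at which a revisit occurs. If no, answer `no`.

Step 1: on WHITE (2,5): turn R to W, flip to black, move to (2,4). |black|=2 — new cell
Step 2: on BLACK (2,4): turn L to S, flip to white, move to (3,4). |black|=1 — new cell
Step 3: on WHITE (3,4): turn R to W, flip to black, move to (3,3). |black|=2 — new cell
Step 4: on WHITE (3,3): turn R to N, flip to black, move to (2,3). |black|=3 — new cell
Step 5: on WHITE (2,3): turn R to E, flip to black, move to (2,4). |black|=4 — REVISIT

Answer: yes 5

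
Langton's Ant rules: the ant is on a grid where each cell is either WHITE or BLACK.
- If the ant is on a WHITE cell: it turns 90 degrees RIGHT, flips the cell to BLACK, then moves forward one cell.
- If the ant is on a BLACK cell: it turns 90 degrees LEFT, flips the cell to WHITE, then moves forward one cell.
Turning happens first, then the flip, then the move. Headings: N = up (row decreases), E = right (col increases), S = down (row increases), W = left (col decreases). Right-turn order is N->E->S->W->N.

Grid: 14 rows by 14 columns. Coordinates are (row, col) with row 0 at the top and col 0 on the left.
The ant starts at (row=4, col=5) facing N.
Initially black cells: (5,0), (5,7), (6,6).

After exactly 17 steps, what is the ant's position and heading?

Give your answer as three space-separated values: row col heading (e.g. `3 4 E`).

Answer: 4 4 W

Derivation:
Step 1: on WHITE (4,5): turn R to E, flip to black, move to (4,6). |black|=4
Step 2: on WHITE (4,6): turn R to S, flip to black, move to (5,6). |black|=5
Step 3: on WHITE (5,6): turn R to W, flip to black, move to (5,5). |black|=6
Step 4: on WHITE (5,5): turn R to N, flip to black, move to (4,5). |black|=7
Step 5: on BLACK (4,5): turn L to W, flip to white, move to (4,4). |black|=6
Step 6: on WHITE (4,4): turn R to N, flip to black, move to (3,4). |black|=7
Step 7: on WHITE (3,4): turn R to E, flip to black, move to (3,5). |black|=8
Step 8: on WHITE (3,5): turn R to S, flip to black, move to (4,5). |black|=9
Step 9: on WHITE (4,5): turn R to W, flip to black, move to (4,4). |black|=10
Step 10: on BLACK (4,4): turn L to S, flip to white, move to (5,4). |black|=9
Step 11: on WHITE (5,4): turn R to W, flip to black, move to (5,3). |black|=10
Step 12: on WHITE (5,3): turn R to N, flip to black, move to (4,3). |black|=11
Step 13: on WHITE (4,3): turn R to E, flip to black, move to (4,4). |black|=12
Step 14: on WHITE (4,4): turn R to S, flip to black, move to (5,4). |black|=13
Step 15: on BLACK (5,4): turn L to E, flip to white, move to (5,5). |black|=12
Step 16: on BLACK (5,5): turn L to N, flip to white, move to (4,5). |black|=11
Step 17: on BLACK (4,5): turn L to W, flip to white, move to (4,4). |black|=10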